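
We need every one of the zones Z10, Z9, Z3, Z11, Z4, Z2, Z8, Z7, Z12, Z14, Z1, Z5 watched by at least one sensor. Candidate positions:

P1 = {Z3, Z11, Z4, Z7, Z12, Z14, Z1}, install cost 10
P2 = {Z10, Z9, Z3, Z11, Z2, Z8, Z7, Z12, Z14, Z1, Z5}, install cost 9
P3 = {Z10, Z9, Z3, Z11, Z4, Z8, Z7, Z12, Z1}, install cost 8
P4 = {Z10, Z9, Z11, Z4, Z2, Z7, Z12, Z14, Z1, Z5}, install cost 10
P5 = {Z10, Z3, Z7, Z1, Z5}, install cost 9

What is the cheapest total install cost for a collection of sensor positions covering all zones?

17

P2, P3 cover every zone at install cost 9 + 8 = 17.
Any cover uses at least 2 sensor positions; among all covering selections none totals below 17.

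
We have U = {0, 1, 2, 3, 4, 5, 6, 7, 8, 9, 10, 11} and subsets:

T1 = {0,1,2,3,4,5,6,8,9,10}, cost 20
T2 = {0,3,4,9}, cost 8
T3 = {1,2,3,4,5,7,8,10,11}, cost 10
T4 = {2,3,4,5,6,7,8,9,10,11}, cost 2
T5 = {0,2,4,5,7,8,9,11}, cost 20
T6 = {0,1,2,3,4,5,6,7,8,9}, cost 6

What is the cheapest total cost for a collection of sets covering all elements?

T4, T6 cover every element at cost 2 + 6 = 8.
Any cover uses at least 2 sets; among all covering selections none totals below 8.

8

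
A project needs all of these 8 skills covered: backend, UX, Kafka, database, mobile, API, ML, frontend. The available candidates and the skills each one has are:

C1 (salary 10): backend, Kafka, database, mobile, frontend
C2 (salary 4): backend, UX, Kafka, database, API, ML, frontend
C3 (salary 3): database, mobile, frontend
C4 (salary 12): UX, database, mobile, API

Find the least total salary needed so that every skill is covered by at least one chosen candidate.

7

C2, C3 cover every skill at salary 4 + 3 = 7.
Any cover uses at least 2 candidates; among all covering selections none totals below 7.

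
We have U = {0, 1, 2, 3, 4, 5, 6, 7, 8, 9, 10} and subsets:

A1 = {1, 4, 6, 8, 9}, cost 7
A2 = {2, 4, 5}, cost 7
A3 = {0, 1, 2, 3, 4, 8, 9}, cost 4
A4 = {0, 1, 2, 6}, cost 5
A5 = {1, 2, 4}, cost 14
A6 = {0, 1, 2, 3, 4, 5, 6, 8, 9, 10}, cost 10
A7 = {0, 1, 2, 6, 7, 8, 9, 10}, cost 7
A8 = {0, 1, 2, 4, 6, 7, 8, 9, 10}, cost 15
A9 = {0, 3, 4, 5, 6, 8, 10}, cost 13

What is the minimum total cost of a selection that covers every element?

A6, A7 cover every element at cost 10 + 7 = 17.
Any cover uses at least 2 sets; among all covering selections none totals below 17.

17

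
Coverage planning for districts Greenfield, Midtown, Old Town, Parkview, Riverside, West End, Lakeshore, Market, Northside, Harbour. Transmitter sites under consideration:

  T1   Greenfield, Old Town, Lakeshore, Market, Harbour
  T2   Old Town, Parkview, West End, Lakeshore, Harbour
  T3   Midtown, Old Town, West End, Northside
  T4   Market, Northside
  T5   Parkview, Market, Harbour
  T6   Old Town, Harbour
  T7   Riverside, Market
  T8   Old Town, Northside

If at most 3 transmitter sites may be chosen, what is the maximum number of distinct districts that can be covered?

9

Choosing T1, T2, T3 covers {Greenfield, Midtown, Old Town, Parkview, West End, Lakeshore, Market, Northside, Harbour} — 9 districts.
No choice of 3 transmitter sites does better; here Riverside is left uncovered.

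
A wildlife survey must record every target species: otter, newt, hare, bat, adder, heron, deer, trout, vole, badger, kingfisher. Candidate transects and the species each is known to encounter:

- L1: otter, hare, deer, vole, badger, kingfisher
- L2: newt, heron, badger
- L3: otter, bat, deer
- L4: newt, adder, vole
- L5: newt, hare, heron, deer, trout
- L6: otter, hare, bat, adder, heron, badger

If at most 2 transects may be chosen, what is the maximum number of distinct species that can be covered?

9

Choosing L1, L5 covers {otter, newt, hare, heron, deer, trout, vole, badger, kingfisher} — 9 species.
No choice of 2 transects does better; here bat, adder are left uncovered.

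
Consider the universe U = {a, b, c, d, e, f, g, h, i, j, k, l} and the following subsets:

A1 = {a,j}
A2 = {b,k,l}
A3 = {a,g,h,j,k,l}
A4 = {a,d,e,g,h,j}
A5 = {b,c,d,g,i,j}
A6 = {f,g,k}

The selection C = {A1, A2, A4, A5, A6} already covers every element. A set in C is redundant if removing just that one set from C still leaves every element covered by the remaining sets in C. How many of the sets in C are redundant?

Drop A1: the rest still cover every element — redundant.
Drop A2: l uncovered — not redundant.
Drop A4: e, h uncovered — not redundant.
Drop A5: c, i uncovered — not redundant.
Drop A6: f uncovered — not redundant.
1 redundant: A1.

1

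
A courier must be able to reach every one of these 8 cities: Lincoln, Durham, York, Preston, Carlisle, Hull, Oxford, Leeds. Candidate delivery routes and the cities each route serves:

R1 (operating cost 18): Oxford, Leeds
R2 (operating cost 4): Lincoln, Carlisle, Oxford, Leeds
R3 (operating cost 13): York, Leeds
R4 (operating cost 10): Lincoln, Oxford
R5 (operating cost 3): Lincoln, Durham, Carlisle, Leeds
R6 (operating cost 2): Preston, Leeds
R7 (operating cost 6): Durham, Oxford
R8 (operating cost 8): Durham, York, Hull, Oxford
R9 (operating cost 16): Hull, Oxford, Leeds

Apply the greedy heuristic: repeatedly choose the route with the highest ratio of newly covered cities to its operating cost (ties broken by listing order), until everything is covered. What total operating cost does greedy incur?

13

Pick 1: R5 adds 4 new (Lincoln, Durham, Carlisle, Leeds) at operating cost 3 (ratio 4/3).
Pick 2: R6 adds 1 new (Preston) at operating cost 2 (ratio 1/2).
Pick 3: R8 adds 3 new (York, Hull, Oxford) at operating cost 8 (ratio 3/8).
Greedy total operating cost: 3 + 2 + 8 = 13.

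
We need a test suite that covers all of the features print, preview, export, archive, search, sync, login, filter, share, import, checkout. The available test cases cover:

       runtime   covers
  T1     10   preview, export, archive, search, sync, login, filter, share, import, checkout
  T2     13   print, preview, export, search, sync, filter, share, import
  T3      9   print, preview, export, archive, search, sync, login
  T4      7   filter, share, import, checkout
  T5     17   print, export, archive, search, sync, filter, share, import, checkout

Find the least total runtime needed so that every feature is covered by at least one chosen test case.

T3, T4 cover every feature at runtime 9 + 7 = 16.
Any cover uses at least 2 test cases; among all covering selections none totals below 16.

16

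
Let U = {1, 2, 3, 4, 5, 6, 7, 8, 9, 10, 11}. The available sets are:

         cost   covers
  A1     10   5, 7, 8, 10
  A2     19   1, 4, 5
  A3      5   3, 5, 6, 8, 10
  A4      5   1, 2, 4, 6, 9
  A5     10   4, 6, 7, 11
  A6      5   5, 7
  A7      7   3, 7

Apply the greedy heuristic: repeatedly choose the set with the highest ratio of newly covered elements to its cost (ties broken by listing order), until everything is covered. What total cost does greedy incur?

Pick 1: A3 adds 5 new (3, 5, 6, 8, 10) at cost 5 (ratio 5/5).
Pick 2: A4 adds 4 new (1, 2, 4, 9) at cost 5 (ratio 4/5).
Pick 3: A5 adds 2 new (7, 11) at cost 10 (ratio 2/10).
Greedy total cost: 5 + 5 + 10 = 20.

20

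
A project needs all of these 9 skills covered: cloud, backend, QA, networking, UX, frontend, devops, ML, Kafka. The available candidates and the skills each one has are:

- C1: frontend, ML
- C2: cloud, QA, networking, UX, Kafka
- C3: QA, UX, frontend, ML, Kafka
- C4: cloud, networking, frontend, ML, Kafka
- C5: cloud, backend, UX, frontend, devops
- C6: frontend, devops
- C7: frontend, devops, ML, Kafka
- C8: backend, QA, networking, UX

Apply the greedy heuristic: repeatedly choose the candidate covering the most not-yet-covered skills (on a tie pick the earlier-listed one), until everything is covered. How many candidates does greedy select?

3

Pick 1: C2 covers 5 new skills (cloud, QA, networking, UX, Kafka).
Pick 2: C5 covers 3 new skills (backend, frontend, devops).
Pick 3: C1 covers 1 new skills (ML).
Greedy uses 3 candidates.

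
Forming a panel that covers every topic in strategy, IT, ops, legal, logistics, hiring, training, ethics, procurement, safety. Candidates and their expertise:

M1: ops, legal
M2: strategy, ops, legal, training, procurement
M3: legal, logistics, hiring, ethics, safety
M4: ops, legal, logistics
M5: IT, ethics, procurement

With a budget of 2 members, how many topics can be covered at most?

Choosing M2, M3 covers {strategy, ops, legal, logistics, hiring, training, ethics, procurement, safety} — 9 topics.
No choice of 2 members does better; here IT is left uncovered.

9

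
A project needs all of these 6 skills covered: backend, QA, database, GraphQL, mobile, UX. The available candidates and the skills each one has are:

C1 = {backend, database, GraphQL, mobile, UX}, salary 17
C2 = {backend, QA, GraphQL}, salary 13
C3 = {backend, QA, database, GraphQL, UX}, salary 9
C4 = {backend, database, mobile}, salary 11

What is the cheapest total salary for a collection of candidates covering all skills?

C3, C4 cover every skill at salary 9 + 11 = 20.
Any cover uses at least 2 candidates; among all covering selections none totals below 20.

20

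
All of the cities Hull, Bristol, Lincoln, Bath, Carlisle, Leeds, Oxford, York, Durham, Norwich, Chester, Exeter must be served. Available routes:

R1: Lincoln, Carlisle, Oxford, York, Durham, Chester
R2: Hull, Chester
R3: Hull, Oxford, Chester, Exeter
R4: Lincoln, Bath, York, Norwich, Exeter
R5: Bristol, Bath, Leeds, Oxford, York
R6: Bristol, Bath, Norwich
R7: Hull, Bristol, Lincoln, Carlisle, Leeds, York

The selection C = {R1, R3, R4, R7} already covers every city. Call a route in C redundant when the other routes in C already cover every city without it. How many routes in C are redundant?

Drop R1: Durham uncovered — not redundant.
Drop R3: the rest still cover every city — redundant.
Drop R4: Bath, Norwich uncovered — not redundant.
Drop R7: Bristol, Leeds uncovered — not redundant.
1 redundant: R3.

1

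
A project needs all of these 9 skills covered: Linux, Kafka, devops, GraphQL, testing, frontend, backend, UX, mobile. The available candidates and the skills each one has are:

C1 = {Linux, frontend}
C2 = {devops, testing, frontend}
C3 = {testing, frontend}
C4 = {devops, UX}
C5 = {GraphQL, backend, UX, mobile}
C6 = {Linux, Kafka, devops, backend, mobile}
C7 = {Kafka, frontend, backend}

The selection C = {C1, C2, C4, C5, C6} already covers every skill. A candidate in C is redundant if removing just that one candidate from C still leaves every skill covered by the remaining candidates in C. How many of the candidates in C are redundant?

2

Drop C1: the rest still cover every skill — redundant.
Drop C2: testing uncovered — not redundant.
Drop C4: the rest still cover every skill — redundant.
Drop C5: GraphQL uncovered — not redundant.
Drop C6: Kafka uncovered — not redundant.
2 redundant: C1, C4.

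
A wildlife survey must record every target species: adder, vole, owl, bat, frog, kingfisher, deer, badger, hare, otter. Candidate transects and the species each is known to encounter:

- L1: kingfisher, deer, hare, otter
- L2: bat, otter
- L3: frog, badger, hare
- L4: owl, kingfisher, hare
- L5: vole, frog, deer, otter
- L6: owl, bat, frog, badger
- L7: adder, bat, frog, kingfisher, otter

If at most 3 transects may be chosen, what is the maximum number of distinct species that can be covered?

9

Choosing L1, L5, L6 covers {vole, owl, bat, frog, kingfisher, deer, badger, hare, otter} — 9 species.
No choice of 3 transects does better; here adder is left uncovered.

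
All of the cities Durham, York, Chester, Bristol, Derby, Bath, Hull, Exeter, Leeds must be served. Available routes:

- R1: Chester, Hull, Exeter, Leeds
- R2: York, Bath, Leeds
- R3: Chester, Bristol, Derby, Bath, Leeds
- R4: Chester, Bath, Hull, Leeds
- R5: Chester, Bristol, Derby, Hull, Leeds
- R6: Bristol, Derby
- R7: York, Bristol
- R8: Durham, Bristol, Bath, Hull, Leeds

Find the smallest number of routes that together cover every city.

4

R1, R2, R3, R8 together cover {Durham, York, Chester, Bristol, Derby, Bath, Hull, Exeter, Leeds} — every city.
No 3 of the 8 routes cover everything (all 56 triples fall short), so 4 is minimum.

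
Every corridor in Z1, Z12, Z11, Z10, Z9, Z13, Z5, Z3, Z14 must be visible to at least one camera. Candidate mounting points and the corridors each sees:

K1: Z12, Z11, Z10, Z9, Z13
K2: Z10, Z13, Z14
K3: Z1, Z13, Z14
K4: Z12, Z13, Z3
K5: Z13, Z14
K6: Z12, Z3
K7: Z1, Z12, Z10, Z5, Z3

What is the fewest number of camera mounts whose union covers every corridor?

3

K1, K2, K7 together cover {Z1, Z12, Z11, Z10, Z9, Z13, Z5, Z3, Z14} — every corridor.
No 2 of the 7 camera mounts cover everything (all 21 pairs fall short), so 3 is minimum.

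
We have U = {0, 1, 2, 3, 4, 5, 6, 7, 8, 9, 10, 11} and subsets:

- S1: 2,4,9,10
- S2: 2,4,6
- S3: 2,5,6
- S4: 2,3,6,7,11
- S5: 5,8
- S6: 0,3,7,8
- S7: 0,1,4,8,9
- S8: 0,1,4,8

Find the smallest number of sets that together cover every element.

4

S1, S3, S4, S7 together cover {0, 1, 2, 3, 4, 5, 6, 7, 8, 9, 10, 11} — every element.
No 3 of the 8 sets cover everything (all 56 triples fall short), so 4 is minimum.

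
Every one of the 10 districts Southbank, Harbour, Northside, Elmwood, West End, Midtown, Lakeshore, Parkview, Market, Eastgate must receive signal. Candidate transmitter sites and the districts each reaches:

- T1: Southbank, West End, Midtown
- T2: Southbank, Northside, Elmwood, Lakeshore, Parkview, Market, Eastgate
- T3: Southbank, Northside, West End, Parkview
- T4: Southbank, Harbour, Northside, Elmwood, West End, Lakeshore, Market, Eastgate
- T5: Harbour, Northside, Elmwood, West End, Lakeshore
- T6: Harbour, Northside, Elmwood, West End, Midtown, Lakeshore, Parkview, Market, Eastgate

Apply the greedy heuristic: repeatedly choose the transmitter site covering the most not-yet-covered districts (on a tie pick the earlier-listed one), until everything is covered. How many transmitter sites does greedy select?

Pick 1: T6 covers 9 new districts (Harbour, Northside, Elmwood, West End, Midtown, Lakeshore, Parkview, Market, Eastgate).
Pick 2: T1 covers 1 new districts (Southbank).
Greedy uses 2 transmitter sites.

2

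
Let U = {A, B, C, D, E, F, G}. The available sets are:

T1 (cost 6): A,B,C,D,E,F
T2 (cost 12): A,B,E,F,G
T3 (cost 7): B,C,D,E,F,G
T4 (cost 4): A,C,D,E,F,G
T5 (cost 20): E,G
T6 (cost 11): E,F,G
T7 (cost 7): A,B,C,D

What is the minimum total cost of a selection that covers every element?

10

T1, T4 cover every element at cost 6 + 4 = 10.
Any cover uses at least 2 sets; among all covering selections none totals below 10.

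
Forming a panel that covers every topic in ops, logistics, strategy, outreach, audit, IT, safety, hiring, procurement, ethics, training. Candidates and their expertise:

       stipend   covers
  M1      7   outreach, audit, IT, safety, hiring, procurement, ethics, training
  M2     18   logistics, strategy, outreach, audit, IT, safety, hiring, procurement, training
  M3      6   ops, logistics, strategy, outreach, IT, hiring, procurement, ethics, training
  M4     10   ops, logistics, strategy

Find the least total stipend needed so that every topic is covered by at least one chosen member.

M1, M3 cover every topic at stipend 7 + 6 = 13.
Any cover uses at least 2 members; among all covering selections none totals below 13.

13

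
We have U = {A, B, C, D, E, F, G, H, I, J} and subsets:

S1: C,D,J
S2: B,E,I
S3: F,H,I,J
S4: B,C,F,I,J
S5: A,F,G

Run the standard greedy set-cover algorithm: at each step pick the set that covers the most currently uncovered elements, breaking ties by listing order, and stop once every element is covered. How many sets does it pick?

Pick 1: S4 covers 5 new elements (B, C, F, I, J).
Pick 2: S5 covers 2 new elements (A, G).
Pick 3: S1 covers 1 new elements (D).
Pick 4: S2 covers 1 new elements (E).
Pick 5: S3 covers 1 new elements (H).
Greedy uses 5 sets. (The true minimum is 4.)

5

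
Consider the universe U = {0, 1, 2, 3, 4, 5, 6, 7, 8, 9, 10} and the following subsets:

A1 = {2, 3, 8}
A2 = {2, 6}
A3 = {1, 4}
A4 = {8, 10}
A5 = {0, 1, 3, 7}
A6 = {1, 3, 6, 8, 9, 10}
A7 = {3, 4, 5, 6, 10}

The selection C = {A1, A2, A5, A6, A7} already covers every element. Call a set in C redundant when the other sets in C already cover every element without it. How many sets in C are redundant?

2

Drop A1: the rest still cover every element — redundant.
Drop A2: the rest still cover every element — redundant.
Drop A5: 0, 7 uncovered — not redundant.
Drop A6: 9 uncovered — not redundant.
Drop A7: 4, 5 uncovered — not redundant.
2 redundant: A1, A2.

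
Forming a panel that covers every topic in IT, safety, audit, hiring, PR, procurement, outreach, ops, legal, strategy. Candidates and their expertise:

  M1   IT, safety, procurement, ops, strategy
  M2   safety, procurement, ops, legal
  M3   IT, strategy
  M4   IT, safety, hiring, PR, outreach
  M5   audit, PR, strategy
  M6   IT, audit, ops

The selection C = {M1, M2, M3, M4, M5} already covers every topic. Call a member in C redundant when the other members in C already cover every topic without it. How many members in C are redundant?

Drop M1: the rest still cover every topic — redundant.
Drop M2: legal uncovered — not redundant.
Drop M3: the rest still cover every topic — redundant.
Drop M4: hiring, outreach uncovered — not redundant.
Drop M5: audit uncovered — not redundant.
2 redundant: M1, M3.

2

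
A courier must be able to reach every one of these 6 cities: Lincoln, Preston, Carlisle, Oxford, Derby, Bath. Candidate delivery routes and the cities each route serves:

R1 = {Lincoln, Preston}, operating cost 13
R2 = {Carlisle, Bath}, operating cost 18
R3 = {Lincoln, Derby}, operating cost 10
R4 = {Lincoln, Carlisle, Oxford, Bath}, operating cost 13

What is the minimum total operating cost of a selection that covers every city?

R1, R3, R4 cover every city at operating cost 13 + 10 + 13 = 36.
Any cover uses at least 3 routes; among all covering selections none totals below 36.

36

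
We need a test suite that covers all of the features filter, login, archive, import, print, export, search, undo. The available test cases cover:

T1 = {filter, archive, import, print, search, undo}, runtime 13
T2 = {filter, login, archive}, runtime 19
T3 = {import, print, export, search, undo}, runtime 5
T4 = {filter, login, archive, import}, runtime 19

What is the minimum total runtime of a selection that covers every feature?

24

T2, T3 cover every feature at runtime 19 + 5 = 24.
Any cover uses at least 2 test cases; among all covering selections none totals below 24.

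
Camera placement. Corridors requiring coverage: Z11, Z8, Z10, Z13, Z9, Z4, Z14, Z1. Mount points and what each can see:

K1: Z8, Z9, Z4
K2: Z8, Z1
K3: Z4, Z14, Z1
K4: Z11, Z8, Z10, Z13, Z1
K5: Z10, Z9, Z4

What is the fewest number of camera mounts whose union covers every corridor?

K1, K3, K4 together cover {Z11, Z8, Z10, Z13, Z9, Z4, Z14, Z1} — every corridor.
No 2 of the 5 camera mounts cover everything (all 10 pairs fall short), so 3 is minimum.

3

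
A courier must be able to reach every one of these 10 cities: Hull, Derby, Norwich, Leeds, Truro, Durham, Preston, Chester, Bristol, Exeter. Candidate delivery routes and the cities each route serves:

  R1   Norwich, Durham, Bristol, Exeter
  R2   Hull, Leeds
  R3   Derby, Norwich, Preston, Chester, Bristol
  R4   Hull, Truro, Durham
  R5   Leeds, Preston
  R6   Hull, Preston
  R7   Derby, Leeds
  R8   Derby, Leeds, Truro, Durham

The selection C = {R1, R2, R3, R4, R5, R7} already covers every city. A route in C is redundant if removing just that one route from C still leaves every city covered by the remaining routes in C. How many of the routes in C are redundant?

3

Drop R1: Exeter uncovered — not redundant.
Drop R2: the rest still cover every city — redundant.
Drop R3: Chester uncovered — not redundant.
Drop R4: Truro uncovered — not redundant.
Drop R5: the rest still cover every city — redundant.
Drop R7: the rest still cover every city — redundant.
3 redundant: R2, R5, R7.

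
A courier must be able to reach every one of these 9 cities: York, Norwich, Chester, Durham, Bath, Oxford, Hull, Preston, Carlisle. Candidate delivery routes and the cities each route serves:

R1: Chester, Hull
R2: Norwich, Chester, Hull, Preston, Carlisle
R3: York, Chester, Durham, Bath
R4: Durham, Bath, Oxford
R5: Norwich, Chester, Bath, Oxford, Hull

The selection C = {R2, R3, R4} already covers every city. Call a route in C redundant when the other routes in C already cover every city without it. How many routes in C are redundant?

0

Drop R2: Norwich, Hull, Preston, Carlisle uncovered — not redundant.
Drop R3: York uncovered — not redundant.
Drop R4: Oxford uncovered — not redundant.
None of the routes in C is redundant.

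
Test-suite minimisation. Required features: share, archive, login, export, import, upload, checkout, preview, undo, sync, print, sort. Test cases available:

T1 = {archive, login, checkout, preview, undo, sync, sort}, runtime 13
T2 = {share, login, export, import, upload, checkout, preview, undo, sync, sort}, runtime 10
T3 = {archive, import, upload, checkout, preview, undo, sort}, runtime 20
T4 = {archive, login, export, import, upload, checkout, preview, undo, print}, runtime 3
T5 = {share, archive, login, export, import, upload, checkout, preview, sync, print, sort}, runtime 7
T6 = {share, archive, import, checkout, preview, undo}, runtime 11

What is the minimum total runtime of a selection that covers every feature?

T4, T5 cover every feature at runtime 3 + 7 = 10.
Any cover uses at least 2 test cases; among all covering selections none totals below 10.

10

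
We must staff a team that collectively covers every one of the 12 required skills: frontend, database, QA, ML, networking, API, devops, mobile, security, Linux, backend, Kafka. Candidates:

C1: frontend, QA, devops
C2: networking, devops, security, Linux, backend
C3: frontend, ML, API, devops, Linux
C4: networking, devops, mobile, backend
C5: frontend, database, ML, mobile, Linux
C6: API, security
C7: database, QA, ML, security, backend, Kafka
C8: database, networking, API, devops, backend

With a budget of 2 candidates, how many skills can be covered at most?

Choosing C3, C7 covers {frontend, database, QA, ML, API, devops, security, Linux, backend, Kafka} — 10 skills.
No choice of 2 candidates does better; here networking, mobile are left uncovered.

10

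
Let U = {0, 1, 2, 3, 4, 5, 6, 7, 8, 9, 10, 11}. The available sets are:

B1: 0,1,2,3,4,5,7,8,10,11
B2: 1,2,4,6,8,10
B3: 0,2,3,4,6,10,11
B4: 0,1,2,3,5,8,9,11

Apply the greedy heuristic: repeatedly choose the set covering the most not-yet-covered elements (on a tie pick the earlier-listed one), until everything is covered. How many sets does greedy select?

3

Pick 1: B1 covers 10 new elements (0, 1, 2, 3, 4, 5, 7, 8, 10, 11).
Pick 2: B2 covers 1 new elements (6).
Pick 3: B4 covers 1 new elements (9).
Greedy uses 3 sets.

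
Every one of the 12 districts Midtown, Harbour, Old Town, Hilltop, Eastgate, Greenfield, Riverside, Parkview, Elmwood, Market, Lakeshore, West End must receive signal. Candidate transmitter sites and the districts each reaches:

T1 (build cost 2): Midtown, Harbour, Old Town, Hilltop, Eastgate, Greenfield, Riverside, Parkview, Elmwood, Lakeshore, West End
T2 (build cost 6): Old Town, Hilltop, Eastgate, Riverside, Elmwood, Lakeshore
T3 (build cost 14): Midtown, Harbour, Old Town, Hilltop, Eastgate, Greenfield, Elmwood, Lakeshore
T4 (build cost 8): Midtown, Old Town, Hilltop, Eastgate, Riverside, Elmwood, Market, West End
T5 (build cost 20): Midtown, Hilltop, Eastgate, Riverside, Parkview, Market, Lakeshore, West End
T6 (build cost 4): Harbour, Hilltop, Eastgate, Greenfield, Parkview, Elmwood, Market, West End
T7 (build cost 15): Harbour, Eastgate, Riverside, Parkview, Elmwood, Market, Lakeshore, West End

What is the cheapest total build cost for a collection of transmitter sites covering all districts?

6

T1, T6 cover every district at build cost 2 + 4 = 6.
Any cover uses at least 2 transmitter sites; among all covering selections none totals below 6.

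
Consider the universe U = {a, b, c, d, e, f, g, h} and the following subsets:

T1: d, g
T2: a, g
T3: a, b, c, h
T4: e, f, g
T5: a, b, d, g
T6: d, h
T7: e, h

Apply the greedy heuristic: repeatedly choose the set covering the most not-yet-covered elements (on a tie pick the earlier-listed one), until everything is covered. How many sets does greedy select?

3

Pick 1: T3 covers 4 new elements (a, b, c, h).
Pick 2: T4 covers 3 new elements (e, f, g).
Pick 3: T1 covers 1 new elements (d).
Greedy uses 3 sets.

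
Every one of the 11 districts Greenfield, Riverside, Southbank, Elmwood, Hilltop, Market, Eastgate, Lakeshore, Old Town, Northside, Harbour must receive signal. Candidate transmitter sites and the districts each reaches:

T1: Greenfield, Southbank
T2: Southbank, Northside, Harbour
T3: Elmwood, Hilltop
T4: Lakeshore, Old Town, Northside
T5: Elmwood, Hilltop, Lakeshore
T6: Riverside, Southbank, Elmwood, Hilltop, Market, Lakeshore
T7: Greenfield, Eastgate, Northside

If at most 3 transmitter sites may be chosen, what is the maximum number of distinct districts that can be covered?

Choosing T2, T6, T7 covers {Greenfield, Riverside, Southbank, Elmwood, Hilltop, Market, Eastgate, Lakeshore, Northside, Harbour} — 10 districts.
No choice of 3 transmitter sites does better; here Old Town is left uncovered.

10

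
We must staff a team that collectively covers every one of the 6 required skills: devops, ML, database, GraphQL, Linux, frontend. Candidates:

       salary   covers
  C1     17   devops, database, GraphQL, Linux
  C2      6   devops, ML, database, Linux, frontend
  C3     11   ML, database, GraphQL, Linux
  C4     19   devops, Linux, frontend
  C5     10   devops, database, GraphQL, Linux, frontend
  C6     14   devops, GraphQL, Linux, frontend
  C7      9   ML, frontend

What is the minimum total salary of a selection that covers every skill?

C2, C5 cover every skill at salary 6 + 10 = 16.
Any cover uses at least 2 candidates; among all covering selections none totals below 16.

16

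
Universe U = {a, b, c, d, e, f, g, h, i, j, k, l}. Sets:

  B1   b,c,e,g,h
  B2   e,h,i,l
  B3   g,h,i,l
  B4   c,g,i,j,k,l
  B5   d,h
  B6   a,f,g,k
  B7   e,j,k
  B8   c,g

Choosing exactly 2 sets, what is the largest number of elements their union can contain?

9

Choosing B1, B4 covers {b, c, e, g, h, i, j, k, l} — 9 elements.
No choice of 2 sets does better; here a, d, f are left uncovered.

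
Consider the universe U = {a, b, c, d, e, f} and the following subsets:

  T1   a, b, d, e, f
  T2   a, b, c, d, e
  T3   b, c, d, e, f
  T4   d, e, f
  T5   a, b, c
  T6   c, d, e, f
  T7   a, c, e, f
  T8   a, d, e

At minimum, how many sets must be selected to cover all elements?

T1, T2 together cover {a, b, c, d, e, f} — every element.
No single set contains all 6 elements, so 2 is optimal.

2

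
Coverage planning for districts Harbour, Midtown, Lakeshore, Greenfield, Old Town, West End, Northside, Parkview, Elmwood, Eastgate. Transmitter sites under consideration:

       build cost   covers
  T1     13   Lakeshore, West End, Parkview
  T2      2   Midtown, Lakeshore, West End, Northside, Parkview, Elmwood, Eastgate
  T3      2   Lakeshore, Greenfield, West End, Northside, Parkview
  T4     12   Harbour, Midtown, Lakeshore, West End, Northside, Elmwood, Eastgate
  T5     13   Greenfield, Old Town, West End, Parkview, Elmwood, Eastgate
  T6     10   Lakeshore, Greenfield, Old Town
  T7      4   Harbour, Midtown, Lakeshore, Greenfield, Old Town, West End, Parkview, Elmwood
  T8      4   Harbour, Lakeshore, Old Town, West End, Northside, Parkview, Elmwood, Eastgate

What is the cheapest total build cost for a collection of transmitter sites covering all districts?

T2, T7 cover every district at build cost 2 + 4 = 6.
Any cover uses at least 2 transmitter sites; among all covering selections none totals below 6.

6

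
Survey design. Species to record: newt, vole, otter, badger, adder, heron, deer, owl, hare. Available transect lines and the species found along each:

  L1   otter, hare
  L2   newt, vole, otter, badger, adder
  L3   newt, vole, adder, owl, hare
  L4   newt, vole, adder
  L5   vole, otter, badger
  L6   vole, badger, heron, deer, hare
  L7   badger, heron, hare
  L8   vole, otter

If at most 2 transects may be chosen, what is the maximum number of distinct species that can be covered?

8

Choosing L2, L6 covers {newt, vole, otter, badger, adder, heron, deer, hare} — 8 species.
No choice of 2 transects does better; here owl is left uncovered.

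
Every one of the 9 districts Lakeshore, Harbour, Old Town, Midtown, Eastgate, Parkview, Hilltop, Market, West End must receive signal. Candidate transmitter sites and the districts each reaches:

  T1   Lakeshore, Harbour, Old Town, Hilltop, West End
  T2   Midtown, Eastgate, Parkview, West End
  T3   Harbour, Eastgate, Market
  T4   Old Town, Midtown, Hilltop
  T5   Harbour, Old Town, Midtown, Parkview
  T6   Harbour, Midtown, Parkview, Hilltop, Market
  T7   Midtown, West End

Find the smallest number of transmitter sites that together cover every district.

T1, T2, T3 together cover {Lakeshore, Harbour, Old Town, Midtown, Eastgate, Parkview, Hilltop, Market, West End} — every district.
No 2 of the 7 transmitter sites cover everything (all 21 pairs fall short), so 3 is minimum.

3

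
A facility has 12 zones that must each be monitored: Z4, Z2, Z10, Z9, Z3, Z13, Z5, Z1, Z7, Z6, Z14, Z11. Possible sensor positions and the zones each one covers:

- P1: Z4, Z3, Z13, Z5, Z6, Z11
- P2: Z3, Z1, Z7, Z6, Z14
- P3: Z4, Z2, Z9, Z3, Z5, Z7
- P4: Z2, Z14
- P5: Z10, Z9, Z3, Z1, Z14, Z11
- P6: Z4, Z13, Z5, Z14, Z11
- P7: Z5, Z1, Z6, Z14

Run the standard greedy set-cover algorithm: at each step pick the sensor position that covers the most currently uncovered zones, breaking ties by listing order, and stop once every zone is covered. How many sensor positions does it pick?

Pick 1: P1 covers 6 new zones (Z4, Z3, Z13, Z5, Z6, Z11).
Pick 2: P5 covers 4 new zones (Z10, Z9, Z1, Z14).
Pick 3: P3 covers 2 new zones (Z2, Z7).
Greedy uses 3 sensor positions.

3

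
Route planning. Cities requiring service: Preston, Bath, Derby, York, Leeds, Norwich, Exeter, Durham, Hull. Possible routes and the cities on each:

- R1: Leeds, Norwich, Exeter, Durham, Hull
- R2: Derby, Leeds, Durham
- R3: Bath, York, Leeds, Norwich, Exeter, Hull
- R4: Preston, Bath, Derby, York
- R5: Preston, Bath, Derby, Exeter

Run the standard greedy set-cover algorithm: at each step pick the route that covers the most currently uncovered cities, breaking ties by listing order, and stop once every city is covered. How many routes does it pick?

3

Pick 1: R3 covers 6 new cities (Bath, York, Leeds, Norwich, Exeter, Hull).
Pick 2: R2 covers 2 new cities (Derby, Durham).
Pick 3: R4 covers 1 new cities (Preston).
Greedy uses 3 routes. (The true minimum is 2.)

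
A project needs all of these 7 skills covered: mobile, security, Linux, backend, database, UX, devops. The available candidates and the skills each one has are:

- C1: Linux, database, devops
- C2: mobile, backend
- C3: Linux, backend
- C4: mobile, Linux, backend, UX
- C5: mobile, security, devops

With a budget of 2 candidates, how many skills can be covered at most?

Choosing C1, C4 covers {mobile, Linux, backend, database, UX, devops} — 6 skills.
No choice of 2 candidates does better; here security is left uncovered.

6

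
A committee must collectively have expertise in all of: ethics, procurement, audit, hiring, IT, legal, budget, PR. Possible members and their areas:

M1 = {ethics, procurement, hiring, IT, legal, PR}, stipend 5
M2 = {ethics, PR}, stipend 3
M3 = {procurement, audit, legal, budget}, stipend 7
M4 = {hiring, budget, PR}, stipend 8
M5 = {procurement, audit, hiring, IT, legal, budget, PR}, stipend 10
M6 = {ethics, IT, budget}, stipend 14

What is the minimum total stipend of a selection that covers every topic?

M1, M3 cover every topic at stipend 5 + 7 = 12.
Any cover uses at least 2 members; among all covering selections none totals below 12.

12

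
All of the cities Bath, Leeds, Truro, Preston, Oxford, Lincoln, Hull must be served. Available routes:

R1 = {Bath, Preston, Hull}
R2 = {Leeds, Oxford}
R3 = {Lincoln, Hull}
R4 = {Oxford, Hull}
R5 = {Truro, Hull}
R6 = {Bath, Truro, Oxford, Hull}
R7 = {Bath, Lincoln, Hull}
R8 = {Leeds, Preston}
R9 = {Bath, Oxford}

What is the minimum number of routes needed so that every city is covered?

R3, R6, R8 together cover {Bath, Leeds, Truro, Preston, Oxford, Lincoln, Hull} — every city.
No 2 of the 9 routes cover everything (all 36 pairs fall short), so 3 is minimum.

3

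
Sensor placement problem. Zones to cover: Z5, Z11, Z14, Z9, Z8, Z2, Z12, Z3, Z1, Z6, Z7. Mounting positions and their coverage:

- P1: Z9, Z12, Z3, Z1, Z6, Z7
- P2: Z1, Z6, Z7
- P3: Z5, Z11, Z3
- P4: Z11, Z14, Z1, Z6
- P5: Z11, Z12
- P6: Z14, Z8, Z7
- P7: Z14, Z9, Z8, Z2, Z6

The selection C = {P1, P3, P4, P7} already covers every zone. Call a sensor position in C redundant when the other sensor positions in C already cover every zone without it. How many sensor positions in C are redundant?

Drop P1: Z12, Z7 uncovered — not redundant.
Drop P3: Z5 uncovered — not redundant.
Drop P4: the rest still cover every zone — redundant.
Drop P7: Z8, Z2 uncovered — not redundant.
1 redundant: P4.

1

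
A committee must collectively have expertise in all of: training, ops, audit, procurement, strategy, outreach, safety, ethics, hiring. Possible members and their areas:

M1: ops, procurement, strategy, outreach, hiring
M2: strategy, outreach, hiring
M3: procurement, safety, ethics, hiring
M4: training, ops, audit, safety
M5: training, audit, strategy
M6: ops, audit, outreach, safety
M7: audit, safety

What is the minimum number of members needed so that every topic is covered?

3

M1, M3, M4 together cover {training, ops, audit, procurement, strategy, outreach, safety, ethics, hiring} — every topic.
No 2 of the 7 members cover everything (all 21 pairs fall short), so 3 is minimum.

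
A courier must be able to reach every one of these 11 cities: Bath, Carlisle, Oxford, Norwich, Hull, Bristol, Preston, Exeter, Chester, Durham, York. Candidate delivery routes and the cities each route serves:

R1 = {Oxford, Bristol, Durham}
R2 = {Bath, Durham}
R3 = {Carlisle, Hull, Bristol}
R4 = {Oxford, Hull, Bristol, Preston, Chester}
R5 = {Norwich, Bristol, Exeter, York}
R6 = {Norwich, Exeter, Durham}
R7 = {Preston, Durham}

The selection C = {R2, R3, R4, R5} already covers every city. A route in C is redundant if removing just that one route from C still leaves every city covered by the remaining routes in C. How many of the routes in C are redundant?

Drop R2: Bath, Durham uncovered — not redundant.
Drop R3: Carlisle uncovered — not redundant.
Drop R4: Oxford, Preston, Chester uncovered — not redundant.
Drop R5: Norwich, Exeter, York uncovered — not redundant.
None of the routes in C is redundant.

0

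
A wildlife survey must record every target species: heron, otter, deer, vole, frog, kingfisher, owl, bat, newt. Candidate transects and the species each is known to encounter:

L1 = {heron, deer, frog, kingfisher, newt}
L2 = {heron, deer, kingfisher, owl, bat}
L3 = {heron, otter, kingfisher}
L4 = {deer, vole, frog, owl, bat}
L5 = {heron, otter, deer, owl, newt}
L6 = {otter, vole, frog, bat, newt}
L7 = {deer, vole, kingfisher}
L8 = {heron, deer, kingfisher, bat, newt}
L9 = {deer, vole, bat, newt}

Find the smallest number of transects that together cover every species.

L2, L6 together cover {heron, otter, deer, vole, frog, kingfisher, owl, bat, newt} — every species.
No single transect contains all 9 species, so 2 is optimal.
Greedy (largest uncovered first) would take L1, L4, L3 — 3 transects — but 2 suffice.

2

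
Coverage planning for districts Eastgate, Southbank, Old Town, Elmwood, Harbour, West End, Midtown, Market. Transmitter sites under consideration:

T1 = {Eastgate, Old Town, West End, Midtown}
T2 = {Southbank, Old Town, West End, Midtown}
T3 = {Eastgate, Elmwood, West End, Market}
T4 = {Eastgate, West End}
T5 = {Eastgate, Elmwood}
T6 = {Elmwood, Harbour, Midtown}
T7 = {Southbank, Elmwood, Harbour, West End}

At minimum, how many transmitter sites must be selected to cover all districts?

3

T1, T3, T7 together cover {Eastgate, Southbank, Old Town, Elmwood, Harbour, West End, Midtown, Market} — every district.
No 2 of the 7 transmitter sites cover everything (all 21 pairs fall short), so 3 is minimum.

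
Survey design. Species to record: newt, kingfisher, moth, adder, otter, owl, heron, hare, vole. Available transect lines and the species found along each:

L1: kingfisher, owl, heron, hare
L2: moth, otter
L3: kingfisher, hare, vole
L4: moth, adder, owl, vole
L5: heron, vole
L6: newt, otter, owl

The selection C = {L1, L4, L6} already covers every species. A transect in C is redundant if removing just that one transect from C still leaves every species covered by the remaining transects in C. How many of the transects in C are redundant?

Drop L1: kingfisher, heron, hare uncovered — not redundant.
Drop L4: moth, adder, vole uncovered — not redundant.
Drop L6: newt, otter uncovered — not redundant.
None of the transects in C is redundant.

0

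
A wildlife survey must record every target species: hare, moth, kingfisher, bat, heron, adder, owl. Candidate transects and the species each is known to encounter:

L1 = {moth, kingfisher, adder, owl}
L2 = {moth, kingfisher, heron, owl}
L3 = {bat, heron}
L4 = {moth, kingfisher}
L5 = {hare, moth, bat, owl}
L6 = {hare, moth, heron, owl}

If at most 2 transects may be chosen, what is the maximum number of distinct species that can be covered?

6

Choosing L1, L3 covers {moth, kingfisher, bat, heron, adder, owl} — 6 species.
No choice of 2 transects does better; here hare is left uncovered.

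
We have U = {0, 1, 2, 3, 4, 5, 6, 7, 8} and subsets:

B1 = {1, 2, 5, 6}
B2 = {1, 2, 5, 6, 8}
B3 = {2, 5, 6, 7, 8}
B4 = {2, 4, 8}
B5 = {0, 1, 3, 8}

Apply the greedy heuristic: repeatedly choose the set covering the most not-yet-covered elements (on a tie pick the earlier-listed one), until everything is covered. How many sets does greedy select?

Pick 1: B2 covers 5 new elements (1, 2, 5, 6, 8).
Pick 2: B5 covers 2 new elements (0, 3).
Pick 3: B3 covers 1 new elements (7).
Pick 4: B4 covers 1 new elements (4).
Greedy uses 4 sets. (The true minimum is 3.)

4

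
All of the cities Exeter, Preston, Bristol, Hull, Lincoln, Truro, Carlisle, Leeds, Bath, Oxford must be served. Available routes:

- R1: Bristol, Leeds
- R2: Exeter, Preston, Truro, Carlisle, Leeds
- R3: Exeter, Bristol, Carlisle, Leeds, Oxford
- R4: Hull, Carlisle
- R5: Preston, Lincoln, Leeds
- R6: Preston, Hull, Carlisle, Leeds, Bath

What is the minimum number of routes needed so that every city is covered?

4

R2, R3, R5, R6 together cover {Exeter, Preston, Bristol, Hull, Lincoln, Truro, Carlisle, Leeds, Bath, Oxford} — every city.
No 3 of the 6 routes cover everything (all 20 triples fall short), so 4 is minimum.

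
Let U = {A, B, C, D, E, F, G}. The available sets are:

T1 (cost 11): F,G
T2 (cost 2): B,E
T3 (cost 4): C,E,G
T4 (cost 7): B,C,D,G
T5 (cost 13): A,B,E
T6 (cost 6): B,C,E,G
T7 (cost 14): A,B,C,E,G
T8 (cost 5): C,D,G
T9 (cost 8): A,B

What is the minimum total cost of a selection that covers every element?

26

T1, T2, T8, T9 cover every element at cost 11 + 2 + 5 + 8 = 26.
Any cover uses at least 3 sets; among all covering selections none totals below 26.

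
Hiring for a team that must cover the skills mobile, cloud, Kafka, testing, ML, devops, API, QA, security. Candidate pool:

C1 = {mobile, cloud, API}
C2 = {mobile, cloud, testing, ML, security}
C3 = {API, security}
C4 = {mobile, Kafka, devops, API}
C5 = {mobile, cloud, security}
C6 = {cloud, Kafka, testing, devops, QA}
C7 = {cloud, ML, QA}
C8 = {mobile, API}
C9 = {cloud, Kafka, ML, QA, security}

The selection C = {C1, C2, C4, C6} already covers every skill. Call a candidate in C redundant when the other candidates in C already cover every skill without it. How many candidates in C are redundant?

Drop C1: the rest still cover every skill — redundant.
Drop C2: ML, security uncovered — not redundant.
Drop C4: the rest still cover every skill — redundant.
Drop C6: QA uncovered — not redundant.
2 redundant: C1, C4.

2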